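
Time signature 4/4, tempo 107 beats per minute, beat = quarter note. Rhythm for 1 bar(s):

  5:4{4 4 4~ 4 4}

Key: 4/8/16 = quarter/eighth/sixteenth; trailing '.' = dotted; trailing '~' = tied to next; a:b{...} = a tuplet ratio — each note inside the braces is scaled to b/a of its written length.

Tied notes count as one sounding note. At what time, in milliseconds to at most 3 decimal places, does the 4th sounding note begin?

1. 0.0ms @ 0 + 448.598ms (4/5)
2. 448.598ms @ 4/5 + 448.598ms (4/5)
3. 897.196ms @ 8/5 + 897.196ms (8/5)
4. 1794.393ms @ 16/5 + 448.598ms (4/5)

note 4 onset = 16/5b = 1794.393ms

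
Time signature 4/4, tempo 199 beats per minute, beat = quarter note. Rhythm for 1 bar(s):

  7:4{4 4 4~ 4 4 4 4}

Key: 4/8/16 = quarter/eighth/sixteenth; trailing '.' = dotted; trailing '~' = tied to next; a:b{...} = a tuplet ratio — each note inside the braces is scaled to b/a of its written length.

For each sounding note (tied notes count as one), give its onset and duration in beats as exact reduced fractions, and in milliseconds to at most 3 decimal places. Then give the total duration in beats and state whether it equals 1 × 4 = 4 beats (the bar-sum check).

1) 0.0ms=0b +172.29ms=4/7b
2) 172.29ms=4/7b +172.29ms=4/7b
3) 344.58ms=8/7b +344.58ms=8/7b
4) 689.16ms=16/7b +172.29ms=4/7b
5) 861.45ms=20/7b +172.29ms=4/7b
6) 1033.74ms=24/7b +172.29ms=4/7b
Σ=4b of 4 (199bpm 4/4) — PASS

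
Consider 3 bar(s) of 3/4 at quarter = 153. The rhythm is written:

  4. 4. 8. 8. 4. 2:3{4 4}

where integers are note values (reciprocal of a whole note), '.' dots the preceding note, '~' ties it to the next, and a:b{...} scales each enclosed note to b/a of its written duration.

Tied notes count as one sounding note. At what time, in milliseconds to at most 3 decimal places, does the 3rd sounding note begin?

1. 0.0ms @ 0 + 588.235ms (3/2)
2. 588.235ms @ 3/2 + 588.235ms (3/2)
3. 1176.471ms @ 3 + 294.118ms (3/4)
4. 1470.588ms @ 15/4 + 294.118ms (3/4)
5. 1764.706ms @ 9/2 + 588.235ms (3/2)
6. 2352.941ms @ 6 + 588.235ms (3/2)
7. 2941.176ms @ 15/2 + 588.235ms (3/2)

note 3 onset = 3b = 1176.471ms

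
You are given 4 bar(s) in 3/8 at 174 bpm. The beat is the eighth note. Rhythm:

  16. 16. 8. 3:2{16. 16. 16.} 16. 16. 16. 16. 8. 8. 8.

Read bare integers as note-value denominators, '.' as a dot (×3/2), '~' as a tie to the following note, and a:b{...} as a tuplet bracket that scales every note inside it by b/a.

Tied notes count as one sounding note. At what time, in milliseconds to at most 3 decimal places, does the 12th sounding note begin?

1. 0.0ms @ 0 + 258.621ms (3/4)
2. 258.621ms @ 3/4 + 258.621ms (3/4)
3. 517.241ms @ 3/2 + 517.241ms (3/2)
4. 1034.483ms @ 3 + 172.414ms (1/2)
5. 1206.897ms @ 7/2 + 172.414ms (1/2)
6. 1379.31ms @ 4 + 172.414ms (1/2)
7. 1551.724ms @ 9/2 + 258.621ms (3/4)
8. 1810.345ms @ 21/4 + 258.621ms (3/4)
9. 2068.966ms @ 6 + 258.621ms (3/4)
10. 2327.586ms @ 27/4 + 258.621ms (3/4)
11. 2586.207ms @ 15/2 + 517.241ms (3/2)
12. 3103.448ms @ 9 + 517.241ms (3/2)
13. 3620.69ms @ 21/2 + 517.241ms (3/2)

note 12 onset = 9b = 3103.448ms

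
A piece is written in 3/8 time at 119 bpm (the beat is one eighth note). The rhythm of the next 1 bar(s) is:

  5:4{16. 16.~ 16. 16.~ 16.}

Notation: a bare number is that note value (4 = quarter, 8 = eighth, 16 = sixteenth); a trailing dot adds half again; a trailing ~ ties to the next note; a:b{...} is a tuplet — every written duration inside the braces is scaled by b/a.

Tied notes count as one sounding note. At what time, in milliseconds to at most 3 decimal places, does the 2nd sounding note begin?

1. 0.0ms @ 0 + 302.521ms (3/5)
2. 302.521ms @ 3/5 + 605.042ms (6/5)
3. 907.563ms @ 9/5 + 605.042ms (6/5)

note 2 onset = 3/5b = 302.521ms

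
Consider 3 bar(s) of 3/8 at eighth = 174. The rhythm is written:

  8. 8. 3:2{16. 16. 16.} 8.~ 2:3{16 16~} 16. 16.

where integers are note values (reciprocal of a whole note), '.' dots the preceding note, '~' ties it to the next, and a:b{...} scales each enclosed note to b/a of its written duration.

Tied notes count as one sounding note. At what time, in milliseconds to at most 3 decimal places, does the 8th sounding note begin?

1. 0.0ms @ 0 + 517.241ms (3/2)
2. 517.241ms @ 3/2 + 517.241ms (3/2)
3. 1034.483ms @ 3 + 172.414ms (1/2)
4. 1206.897ms @ 7/2 + 172.414ms (1/2)
5. 1379.31ms @ 4 + 172.414ms (1/2)
6. 1551.724ms @ 9/2 + 775.862ms (9/4)
7. 2327.586ms @ 27/4 + 517.241ms (3/2)
8. 2844.828ms @ 33/4 + 258.621ms (3/4)

note 8 onset = 33/4b = 2844.828ms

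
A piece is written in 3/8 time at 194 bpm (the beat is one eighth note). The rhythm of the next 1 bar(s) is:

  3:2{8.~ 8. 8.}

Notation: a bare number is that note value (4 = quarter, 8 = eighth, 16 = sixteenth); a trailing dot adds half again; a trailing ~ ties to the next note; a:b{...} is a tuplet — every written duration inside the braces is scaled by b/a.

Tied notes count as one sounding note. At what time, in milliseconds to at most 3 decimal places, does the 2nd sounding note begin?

1. 0.0ms @ 0 + 618.557ms (2)
2. 618.557ms @ 2 + 309.278ms (1)

note 2 onset = 2b = 618.557ms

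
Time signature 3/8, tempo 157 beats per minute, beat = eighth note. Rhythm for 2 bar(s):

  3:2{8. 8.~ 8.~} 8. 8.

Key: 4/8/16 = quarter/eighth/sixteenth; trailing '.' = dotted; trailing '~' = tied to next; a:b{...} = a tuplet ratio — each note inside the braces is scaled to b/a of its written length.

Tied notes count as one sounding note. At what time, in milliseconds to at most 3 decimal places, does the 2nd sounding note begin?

1. 0.0ms @ 0 + 382.166ms (1)
2. 382.166ms @ 1 + 1337.58ms (7/2)
3. 1719.745ms @ 9/2 + 573.248ms (3/2)

note 2 onset = 1b = 382.166ms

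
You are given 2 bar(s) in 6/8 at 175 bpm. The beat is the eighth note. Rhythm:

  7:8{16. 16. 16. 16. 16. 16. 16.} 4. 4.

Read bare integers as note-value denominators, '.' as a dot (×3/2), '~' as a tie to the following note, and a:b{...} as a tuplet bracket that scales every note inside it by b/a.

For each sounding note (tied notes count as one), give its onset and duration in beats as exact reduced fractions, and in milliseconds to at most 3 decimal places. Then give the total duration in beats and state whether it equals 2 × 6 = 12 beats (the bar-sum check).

1) 0.0ms=0b +293.878ms=6/7b
2) 293.878ms=6/7b +293.878ms=6/7b
3) 587.755ms=12/7b +293.878ms=6/7b
4) 881.633ms=18/7b +293.878ms=6/7b
5) 1175.51ms=24/7b +293.878ms=6/7b
6) 1469.388ms=30/7b +293.878ms=6/7b
7) 1763.265ms=36/7b +293.878ms=6/7b
8) 2057.143ms=6b +1028.571ms=3b
9) 3085.714ms=9b +1028.571ms=3b
Σ=12b of 12 (175bpm 6/8) — PASS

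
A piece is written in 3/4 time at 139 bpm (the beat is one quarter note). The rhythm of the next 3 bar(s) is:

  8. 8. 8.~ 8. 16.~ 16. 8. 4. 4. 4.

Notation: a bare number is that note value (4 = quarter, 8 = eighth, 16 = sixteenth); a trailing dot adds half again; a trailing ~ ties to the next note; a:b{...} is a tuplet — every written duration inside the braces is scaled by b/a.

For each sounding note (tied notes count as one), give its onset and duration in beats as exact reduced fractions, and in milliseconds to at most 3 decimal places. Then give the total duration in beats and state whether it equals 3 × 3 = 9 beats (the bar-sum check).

1) 0.0ms=0b +323.741ms=3/4b
2) 323.741ms=3/4b +323.741ms=3/4b
3) 647.482ms=3/2b +647.482ms=3/2b
4) 1294.964ms=3b +323.741ms=3/4b
5) 1618.705ms=15/4b +323.741ms=3/4b
6) 1942.446ms=9/2b +647.482ms=3/2b
7) 2589.928ms=6b +647.482ms=3/2b
8) 3237.41ms=15/2b +647.482ms=3/2b
Σ=9b of 9 (139bpm 3/4) — PASS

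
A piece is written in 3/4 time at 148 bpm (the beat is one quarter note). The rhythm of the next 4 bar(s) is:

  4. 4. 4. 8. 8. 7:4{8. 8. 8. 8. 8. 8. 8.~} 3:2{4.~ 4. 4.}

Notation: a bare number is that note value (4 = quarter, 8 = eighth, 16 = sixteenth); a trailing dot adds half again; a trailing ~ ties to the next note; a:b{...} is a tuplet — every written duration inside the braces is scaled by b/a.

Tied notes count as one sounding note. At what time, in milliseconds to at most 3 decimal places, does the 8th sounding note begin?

1. 0.0ms @ 0 + 608.108ms (3/2)
2. 608.108ms @ 3/2 + 608.108ms (3/2)
3. 1216.216ms @ 3 + 608.108ms (3/2)
4. 1824.324ms @ 9/2 + 304.054ms (3/4)
5. 2128.378ms @ 21/4 + 304.054ms (3/4)
6. 2432.432ms @ 6 + 173.745ms (3/7)
7. 2606.178ms @ 45/7 + 173.745ms (3/7)
8. 2779.923ms @ 48/7 + 173.745ms (3/7)
9. 2953.668ms @ 51/7 + 173.745ms (3/7)
10. 3127.413ms @ 54/7 + 173.745ms (3/7)
11. 3301.158ms @ 57/7 + 173.745ms (3/7)
12. 3474.903ms @ 60/7 + 984.556ms (17/7)
13. 4459.459ms @ 11 + 405.405ms (1)

note 8 onset = 48/7b = 2779.923ms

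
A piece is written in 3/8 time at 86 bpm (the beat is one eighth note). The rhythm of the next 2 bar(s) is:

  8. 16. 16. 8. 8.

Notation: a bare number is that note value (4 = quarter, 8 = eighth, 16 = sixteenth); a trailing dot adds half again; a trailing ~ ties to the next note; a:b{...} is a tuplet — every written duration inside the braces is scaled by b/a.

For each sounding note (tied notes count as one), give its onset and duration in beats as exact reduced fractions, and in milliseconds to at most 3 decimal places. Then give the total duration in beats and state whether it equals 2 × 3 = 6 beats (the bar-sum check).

1) 0.0ms=0b +1046.512ms=3/2b
2) 1046.512ms=3/2b +523.256ms=3/4b
3) 1569.767ms=9/4b +523.256ms=3/4b
4) 2093.023ms=3b +1046.512ms=3/2b
5) 3139.535ms=9/2b +1046.512ms=3/2b
Σ=6b of 6 (86bpm 3/8) — PASS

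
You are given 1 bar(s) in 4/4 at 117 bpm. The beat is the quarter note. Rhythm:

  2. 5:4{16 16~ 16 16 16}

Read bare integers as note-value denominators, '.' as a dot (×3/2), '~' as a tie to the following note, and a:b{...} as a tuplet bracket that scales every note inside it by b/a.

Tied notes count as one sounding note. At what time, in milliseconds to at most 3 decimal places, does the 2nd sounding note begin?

note 2 onset = 3b = 1538.462ms

1. 0.0ms @ 0 + 1538.462ms (3)
2. 1538.462ms @ 3 + 102.564ms (1/5)
3. 1641.026ms @ 16/5 + 205.128ms (2/5)
4. 1846.154ms @ 18/5 + 102.564ms (1/5)
5. 1948.718ms @ 19/5 + 102.564ms (1/5)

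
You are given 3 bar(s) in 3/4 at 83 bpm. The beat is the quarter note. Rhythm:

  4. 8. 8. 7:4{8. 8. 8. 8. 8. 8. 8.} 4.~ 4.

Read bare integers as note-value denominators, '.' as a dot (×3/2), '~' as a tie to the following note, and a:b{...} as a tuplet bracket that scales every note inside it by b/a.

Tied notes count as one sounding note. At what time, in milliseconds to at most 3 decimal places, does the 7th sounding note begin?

note 7 onset = 30/7b = 3098.107ms

1. 0.0ms @ 0 + 1084.337ms (3/2)
2. 1084.337ms @ 3/2 + 542.169ms (3/4)
3. 1626.506ms @ 9/4 + 542.169ms (3/4)
4. 2168.675ms @ 3 + 309.811ms (3/7)
5. 2478.485ms @ 24/7 + 309.811ms (3/7)
6. 2788.296ms @ 27/7 + 309.811ms (3/7)
7. 3098.107ms @ 30/7 + 309.811ms (3/7)
8. 3407.917ms @ 33/7 + 309.811ms (3/7)
9. 3717.728ms @ 36/7 + 309.811ms (3/7)
10. 4027.539ms @ 39/7 + 309.811ms (3/7)
11. 4337.349ms @ 6 + 2168.675ms (3)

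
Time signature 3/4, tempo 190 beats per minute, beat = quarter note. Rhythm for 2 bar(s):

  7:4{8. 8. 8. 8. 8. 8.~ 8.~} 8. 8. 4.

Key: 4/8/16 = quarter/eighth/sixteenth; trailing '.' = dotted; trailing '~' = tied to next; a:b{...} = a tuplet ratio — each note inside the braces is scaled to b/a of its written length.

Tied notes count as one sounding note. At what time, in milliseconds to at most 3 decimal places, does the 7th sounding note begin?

note 7 onset = 15/4b = 1184.211ms

1. 0.0ms @ 0 + 135.338ms (3/7)
2. 135.338ms @ 3/7 + 135.338ms (3/7)
3. 270.677ms @ 6/7 + 135.338ms (3/7)
4. 406.015ms @ 9/7 + 135.338ms (3/7)
5. 541.353ms @ 12/7 + 135.338ms (3/7)
6. 676.692ms @ 15/7 + 507.519ms (45/28)
7. 1184.211ms @ 15/4 + 236.842ms (3/4)
8. 1421.053ms @ 9/2 + 473.684ms (3/2)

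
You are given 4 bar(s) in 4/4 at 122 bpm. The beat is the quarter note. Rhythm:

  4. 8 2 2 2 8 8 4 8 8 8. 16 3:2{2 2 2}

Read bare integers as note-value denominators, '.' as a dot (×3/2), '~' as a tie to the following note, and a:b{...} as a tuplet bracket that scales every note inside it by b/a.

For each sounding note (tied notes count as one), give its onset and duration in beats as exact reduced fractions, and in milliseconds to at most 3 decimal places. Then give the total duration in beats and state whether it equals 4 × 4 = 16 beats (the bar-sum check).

1) 0.0ms=0b +737.705ms=3/2b
2) 737.705ms=3/2b +245.902ms=1/2b
3) 983.607ms=2b +983.607ms=2b
4) 1967.213ms=4b +983.607ms=2b
5) 2950.82ms=6b +983.607ms=2b
6) 3934.426ms=8b +245.902ms=1/2b
7) 4180.328ms=17/2b +245.902ms=1/2b
8) 4426.23ms=9b +491.803ms=1b
9) 4918.033ms=10b +245.902ms=1/2b
10) 5163.934ms=21/2b +245.902ms=1/2b
11) 5409.836ms=11b +368.852ms=3/4b
12) 5778.689ms=47/4b +122.951ms=1/4b
13) 5901.639ms=12b +655.738ms=4/3b
14) 6557.377ms=40/3b +655.738ms=4/3b
15) 7213.115ms=44/3b +655.738ms=4/3b
Σ=16b of 16 (122bpm 4/4) — PASS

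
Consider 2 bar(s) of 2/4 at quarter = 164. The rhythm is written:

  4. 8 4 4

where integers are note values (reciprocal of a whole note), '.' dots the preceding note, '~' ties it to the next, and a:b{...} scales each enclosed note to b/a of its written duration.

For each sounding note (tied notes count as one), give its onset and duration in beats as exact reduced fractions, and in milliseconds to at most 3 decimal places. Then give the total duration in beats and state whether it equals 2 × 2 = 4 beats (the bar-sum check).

1) 0.0ms=0b +548.78ms=3/2b
2) 548.78ms=3/2b +182.927ms=1/2b
3) 731.707ms=2b +365.854ms=1b
4) 1097.561ms=3b +365.854ms=1b
Σ=4b of 4 (164bpm 2/4) — PASS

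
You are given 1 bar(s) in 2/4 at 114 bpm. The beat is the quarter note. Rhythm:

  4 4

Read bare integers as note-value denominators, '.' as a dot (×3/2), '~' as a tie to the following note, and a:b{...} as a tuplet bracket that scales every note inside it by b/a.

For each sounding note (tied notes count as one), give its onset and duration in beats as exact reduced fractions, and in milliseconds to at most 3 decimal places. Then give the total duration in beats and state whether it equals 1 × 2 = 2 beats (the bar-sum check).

1) 0.0ms=0b +526.316ms=1b
2) 526.316ms=1b +526.316ms=1b
Σ=2b of 2 (114bpm 2/4) — PASS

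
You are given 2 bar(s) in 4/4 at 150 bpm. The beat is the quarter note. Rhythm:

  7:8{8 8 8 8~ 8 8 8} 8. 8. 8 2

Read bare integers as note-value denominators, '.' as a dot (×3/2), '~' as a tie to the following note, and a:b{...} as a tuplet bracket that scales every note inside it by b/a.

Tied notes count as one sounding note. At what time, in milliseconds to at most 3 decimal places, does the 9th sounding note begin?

1. 0.0ms @ 0 + 228.571ms (4/7)
2. 228.571ms @ 4/7 + 228.571ms (4/7)
3. 457.143ms @ 8/7 + 228.571ms (4/7)
4. 685.714ms @ 12/7 + 457.143ms (8/7)
5. 1142.857ms @ 20/7 + 228.571ms (4/7)
6. 1371.429ms @ 24/7 + 228.571ms (4/7)
7. 1600.0ms @ 4 + 300.0ms (3/4)
8. 1900.0ms @ 19/4 + 300.0ms (3/4)
9. 2200.0ms @ 11/2 + 200.0ms (1/2)
10. 2400.0ms @ 6 + 800.0ms (2)

note 9 onset = 11/2b = 2200.0ms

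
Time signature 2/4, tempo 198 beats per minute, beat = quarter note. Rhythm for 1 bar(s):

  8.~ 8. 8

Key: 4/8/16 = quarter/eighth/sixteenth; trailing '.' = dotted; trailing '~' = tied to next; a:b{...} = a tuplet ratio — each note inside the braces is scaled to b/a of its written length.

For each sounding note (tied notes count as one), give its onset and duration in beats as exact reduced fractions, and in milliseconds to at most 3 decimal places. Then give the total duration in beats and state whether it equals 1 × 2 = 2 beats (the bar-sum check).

1) 0.0ms=0b +454.545ms=3/2b
2) 454.545ms=3/2b +151.515ms=1/2b
Σ=2b of 2 (198bpm 2/4) — PASS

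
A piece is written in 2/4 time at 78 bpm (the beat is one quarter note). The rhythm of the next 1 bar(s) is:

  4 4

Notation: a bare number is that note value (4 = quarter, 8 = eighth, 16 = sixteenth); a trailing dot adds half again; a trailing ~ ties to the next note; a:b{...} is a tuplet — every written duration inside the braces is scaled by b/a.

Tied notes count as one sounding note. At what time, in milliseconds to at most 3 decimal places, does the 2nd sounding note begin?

1. 0.0ms @ 0 + 769.231ms (1)
2. 769.231ms @ 1 + 769.231ms (1)

note 2 onset = 1b = 769.231ms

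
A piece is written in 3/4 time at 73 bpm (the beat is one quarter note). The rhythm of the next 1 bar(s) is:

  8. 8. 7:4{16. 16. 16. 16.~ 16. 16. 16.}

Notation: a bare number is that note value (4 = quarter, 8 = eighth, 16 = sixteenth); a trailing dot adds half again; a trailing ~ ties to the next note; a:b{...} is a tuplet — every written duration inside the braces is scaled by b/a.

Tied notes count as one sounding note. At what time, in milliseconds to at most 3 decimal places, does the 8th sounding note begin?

note 8 onset = 39/14b = 2289.628ms

1. 0.0ms @ 0 + 616.438ms (3/4)
2. 616.438ms @ 3/4 + 616.438ms (3/4)
3. 1232.877ms @ 3/2 + 176.125ms (3/14)
4. 1409.002ms @ 12/7 + 176.125ms (3/14)
5. 1585.127ms @ 27/14 + 176.125ms (3/14)
6. 1761.252ms @ 15/7 + 352.25ms (3/7)
7. 2113.503ms @ 18/7 + 176.125ms (3/14)
8. 2289.628ms @ 39/14 + 176.125ms (3/14)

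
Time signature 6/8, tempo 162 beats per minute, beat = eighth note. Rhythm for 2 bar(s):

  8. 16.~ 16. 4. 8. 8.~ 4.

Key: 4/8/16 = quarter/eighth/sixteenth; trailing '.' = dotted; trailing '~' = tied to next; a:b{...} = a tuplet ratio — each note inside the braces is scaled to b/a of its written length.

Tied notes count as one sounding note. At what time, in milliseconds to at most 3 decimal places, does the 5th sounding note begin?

note 5 onset = 15/2b = 2777.778ms

1. 0.0ms @ 0 + 555.556ms (3/2)
2. 555.556ms @ 3/2 + 555.556ms (3/2)
3. 1111.111ms @ 3 + 1111.111ms (3)
4. 2222.222ms @ 6 + 555.556ms (3/2)
5. 2777.778ms @ 15/2 + 1666.667ms (9/2)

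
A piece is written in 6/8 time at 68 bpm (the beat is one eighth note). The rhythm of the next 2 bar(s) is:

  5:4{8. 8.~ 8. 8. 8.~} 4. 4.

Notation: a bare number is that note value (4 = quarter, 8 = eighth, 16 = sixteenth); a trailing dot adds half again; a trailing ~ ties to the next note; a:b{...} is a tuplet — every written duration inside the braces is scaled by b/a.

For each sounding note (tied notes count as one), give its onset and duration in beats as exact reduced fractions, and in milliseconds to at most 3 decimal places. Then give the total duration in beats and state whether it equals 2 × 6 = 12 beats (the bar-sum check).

1) 0.0ms=0b +1058.824ms=6/5b
2) 1058.824ms=6/5b +2117.647ms=12/5b
3) 3176.471ms=18/5b +1058.824ms=6/5b
4) 4235.294ms=24/5b +3705.882ms=21/5b
5) 7941.176ms=9b +2647.059ms=3b
Σ=12b of 12 (68bpm 6/8) — PASS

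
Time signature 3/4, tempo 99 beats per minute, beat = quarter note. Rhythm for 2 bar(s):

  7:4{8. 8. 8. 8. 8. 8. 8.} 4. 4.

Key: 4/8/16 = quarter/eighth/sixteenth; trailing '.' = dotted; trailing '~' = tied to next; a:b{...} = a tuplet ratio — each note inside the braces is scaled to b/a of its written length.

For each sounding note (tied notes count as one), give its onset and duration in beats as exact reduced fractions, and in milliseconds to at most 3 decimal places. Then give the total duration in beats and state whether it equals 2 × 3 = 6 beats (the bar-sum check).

1) 0.0ms=0b +259.74ms=3/7b
2) 259.74ms=3/7b +259.74ms=3/7b
3) 519.481ms=6/7b +259.74ms=3/7b
4) 779.221ms=9/7b +259.74ms=3/7b
5) 1038.961ms=12/7b +259.74ms=3/7b
6) 1298.701ms=15/7b +259.74ms=3/7b
7) 1558.442ms=18/7b +259.74ms=3/7b
8) 1818.182ms=3b +909.091ms=3/2b
9) 2727.273ms=9/2b +909.091ms=3/2b
Σ=6b of 6 (99bpm 3/4) — PASS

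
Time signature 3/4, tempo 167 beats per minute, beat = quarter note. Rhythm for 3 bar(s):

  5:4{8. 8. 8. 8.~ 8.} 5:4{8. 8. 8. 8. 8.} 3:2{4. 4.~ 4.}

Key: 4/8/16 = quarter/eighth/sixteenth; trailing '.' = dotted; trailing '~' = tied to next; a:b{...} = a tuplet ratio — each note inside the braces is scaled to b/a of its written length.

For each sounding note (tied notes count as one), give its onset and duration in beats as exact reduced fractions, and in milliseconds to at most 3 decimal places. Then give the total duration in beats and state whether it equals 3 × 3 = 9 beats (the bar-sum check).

1) 0.0ms=0b +215.569ms=3/5b
2) 215.569ms=3/5b +215.569ms=3/5b
3) 431.138ms=6/5b +215.569ms=3/5b
4) 646.707ms=9/5b +431.138ms=6/5b
5) 1077.844ms=3b +215.569ms=3/5b
6) 1293.413ms=18/5b +215.569ms=3/5b
7) 1508.982ms=21/5b +215.569ms=3/5b
8) 1724.551ms=24/5b +215.569ms=3/5b
9) 1940.12ms=27/5b +215.569ms=3/5b
10) 2155.689ms=6b +359.281ms=1b
11) 2514.97ms=7b +718.563ms=2b
Σ=9b of 9 (167bpm 3/4) — PASS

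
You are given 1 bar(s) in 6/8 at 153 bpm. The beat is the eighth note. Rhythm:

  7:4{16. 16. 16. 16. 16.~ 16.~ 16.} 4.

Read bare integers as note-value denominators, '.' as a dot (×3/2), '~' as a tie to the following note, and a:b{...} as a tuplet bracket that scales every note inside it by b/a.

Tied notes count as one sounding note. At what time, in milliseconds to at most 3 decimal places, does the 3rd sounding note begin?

1. 0.0ms @ 0 + 168.067ms (3/7)
2. 168.067ms @ 3/7 + 168.067ms (3/7)
3. 336.134ms @ 6/7 + 168.067ms (3/7)
4. 504.202ms @ 9/7 + 168.067ms (3/7)
5. 672.269ms @ 12/7 + 504.202ms (9/7)
6. 1176.471ms @ 3 + 1176.471ms (3)

note 3 onset = 6/7b = 336.134ms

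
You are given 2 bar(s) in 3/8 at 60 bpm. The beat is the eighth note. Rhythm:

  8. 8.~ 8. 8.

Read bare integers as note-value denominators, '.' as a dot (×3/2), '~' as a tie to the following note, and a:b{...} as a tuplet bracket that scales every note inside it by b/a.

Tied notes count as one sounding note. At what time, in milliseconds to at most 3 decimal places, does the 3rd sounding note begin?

1. 0.0ms @ 0 + 1500.0ms (3/2)
2. 1500.0ms @ 3/2 + 3000.0ms (3)
3. 4500.0ms @ 9/2 + 1500.0ms (3/2)

note 3 onset = 9/2b = 4500.0ms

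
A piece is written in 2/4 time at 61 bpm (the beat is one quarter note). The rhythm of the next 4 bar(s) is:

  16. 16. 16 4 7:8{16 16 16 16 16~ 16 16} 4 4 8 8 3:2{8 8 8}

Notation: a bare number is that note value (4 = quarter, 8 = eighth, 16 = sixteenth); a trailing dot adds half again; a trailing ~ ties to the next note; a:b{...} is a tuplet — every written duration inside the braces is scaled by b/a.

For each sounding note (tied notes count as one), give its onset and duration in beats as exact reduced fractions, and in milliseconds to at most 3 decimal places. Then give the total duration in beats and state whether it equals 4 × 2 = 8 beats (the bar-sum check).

1) 0.0ms=0b +368.852ms=3/8b
2) 368.852ms=3/8b +368.852ms=3/8b
3) 737.705ms=3/4b +245.902ms=1/4b
4) 983.607ms=1b +983.607ms=1b
5) 1967.213ms=2b +281.03ms=2/7b
6) 2248.244ms=16/7b +281.03ms=2/7b
7) 2529.274ms=18/7b +281.03ms=2/7b
8) 2810.304ms=20/7b +281.03ms=2/7b
9) 3091.335ms=22/7b +562.061ms=4/7b
10) 3653.396ms=26/7b +281.03ms=2/7b
11) 3934.426ms=4b +983.607ms=1b
12) 4918.033ms=5b +983.607ms=1b
13) 5901.639ms=6b +491.803ms=1/2b
14) 6393.443ms=13/2b +491.803ms=1/2b
15) 6885.246ms=7b +327.869ms=1/3b
16) 7213.115ms=22/3b +327.869ms=1/3b
17) 7540.984ms=23/3b +327.869ms=1/3b
Σ=8b of 8 (61bpm 2/4) — PASS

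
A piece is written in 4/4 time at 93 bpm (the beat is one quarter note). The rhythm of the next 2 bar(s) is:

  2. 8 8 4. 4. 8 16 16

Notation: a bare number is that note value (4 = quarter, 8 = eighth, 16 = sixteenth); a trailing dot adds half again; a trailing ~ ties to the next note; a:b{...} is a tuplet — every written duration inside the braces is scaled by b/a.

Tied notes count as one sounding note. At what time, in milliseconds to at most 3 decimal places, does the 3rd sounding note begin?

1. 0.0ms @ 0 + 1935.484ms (3)
2. 1935.484ms @ 3 + 322.581ms (1/2)
3. 2258.065ms @ 7/2 + 322.581ms (1/2)
4. 2580.645ms @ 4 + 967.742ms (3/2)
5. 3548.387ms @ 11/2 + 967.742ms (3/2)
6. 4516.129ms @ 7 + 322.581ms (1/2)
7. 4838.71ms @ 15/2 + 161.29ms (1/4)
8. 5000.0ms @ 31/4 + 161.29ms (1/4)

note 3 onset = 7/2b = 2258.065ms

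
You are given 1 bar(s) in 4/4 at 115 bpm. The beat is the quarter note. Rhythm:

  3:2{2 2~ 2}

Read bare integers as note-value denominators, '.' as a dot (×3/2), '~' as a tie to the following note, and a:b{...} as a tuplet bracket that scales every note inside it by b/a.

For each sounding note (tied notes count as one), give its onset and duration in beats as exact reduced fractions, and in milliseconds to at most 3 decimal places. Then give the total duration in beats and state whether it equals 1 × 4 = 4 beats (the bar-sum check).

1) 0.0ms=0b +695.652ms=4/3b
2) 695.652ms=4/3b +1391.304ms=8/3b
Σ=4b of 4 (115bpm 4/4) — PASS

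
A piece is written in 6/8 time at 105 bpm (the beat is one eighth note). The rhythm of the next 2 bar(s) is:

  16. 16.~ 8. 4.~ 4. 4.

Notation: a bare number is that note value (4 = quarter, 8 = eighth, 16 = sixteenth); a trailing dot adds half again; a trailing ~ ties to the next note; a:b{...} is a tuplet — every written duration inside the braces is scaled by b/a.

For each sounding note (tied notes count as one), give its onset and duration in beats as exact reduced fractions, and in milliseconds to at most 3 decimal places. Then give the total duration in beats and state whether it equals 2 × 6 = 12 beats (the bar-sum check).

1) 0.0ms=0b +428.571ms=3/4b
2) 428.571ms=3/4b +1285.714ms=9/4b
3) 1714.286ms=3b +3428.571ms=6b
4) 5142.857ms=9b +1714.286ms=3b
Σ=12b of 12 (105bpm 6/8) — PASS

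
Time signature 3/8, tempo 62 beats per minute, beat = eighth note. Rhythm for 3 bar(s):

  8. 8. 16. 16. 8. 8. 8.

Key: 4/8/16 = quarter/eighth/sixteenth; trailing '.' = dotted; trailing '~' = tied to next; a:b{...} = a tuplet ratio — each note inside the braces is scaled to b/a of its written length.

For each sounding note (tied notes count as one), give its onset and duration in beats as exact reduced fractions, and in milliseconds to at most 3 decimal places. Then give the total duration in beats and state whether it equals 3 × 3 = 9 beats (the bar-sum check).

1) 0.0ms=0b +1451.613ms=3/2b
2) 1451.613ms=3/2b +1451.613ms=3/2b
3) 2903.226ms=3b +725.806ms=3/4b
4) 3629.032ms=15/4b +725.806ms=3/4b
5) 4354.839ms=9/2b +1451.613ms=3/2b
6) 5806.452ms=6b +1451.613ms=3/2b
7) 7258.065ms=15/2b +1451.613ms=3/2b
Σ=9b of 9 (62bpm 3/8) — PASS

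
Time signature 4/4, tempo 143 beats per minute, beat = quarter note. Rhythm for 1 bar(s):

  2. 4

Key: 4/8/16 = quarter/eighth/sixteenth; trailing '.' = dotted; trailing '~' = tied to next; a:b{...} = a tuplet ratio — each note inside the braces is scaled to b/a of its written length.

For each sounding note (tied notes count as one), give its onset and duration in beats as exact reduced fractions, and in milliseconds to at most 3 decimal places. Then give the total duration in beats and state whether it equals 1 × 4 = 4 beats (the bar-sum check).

1) 0.0ms=0b +1258.741ms=3b
2) 1258.741ms=3b +419.58ms=1b
Σ=4b of 4 (143bpm 4/4) — PASS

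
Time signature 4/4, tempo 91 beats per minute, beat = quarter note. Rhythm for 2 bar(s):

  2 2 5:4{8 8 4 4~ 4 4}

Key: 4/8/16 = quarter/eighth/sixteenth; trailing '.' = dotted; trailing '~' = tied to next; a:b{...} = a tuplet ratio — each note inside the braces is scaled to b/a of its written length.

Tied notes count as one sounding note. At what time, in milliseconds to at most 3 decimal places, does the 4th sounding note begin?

1. 0.0ms @ 0 + 1318.681ms (2)
2. 1318.681ms @ 2 + 1318.681ms (2)
3. 2637.363ms @ 4 + 263.736ms (2/5)
4. 2901.099ms @ 22/5 + 263.736ms (2/5)
5. 3164.835ms @ 24/5 + 527.473ms (4/5)
6. 3692.308ms @ 28/5 + 1054.945ms (8/5)
7. 4747.253ms @ 36/5 + 527.473ms (4/5)

note 4 onset = 22/5b = 2901.099ms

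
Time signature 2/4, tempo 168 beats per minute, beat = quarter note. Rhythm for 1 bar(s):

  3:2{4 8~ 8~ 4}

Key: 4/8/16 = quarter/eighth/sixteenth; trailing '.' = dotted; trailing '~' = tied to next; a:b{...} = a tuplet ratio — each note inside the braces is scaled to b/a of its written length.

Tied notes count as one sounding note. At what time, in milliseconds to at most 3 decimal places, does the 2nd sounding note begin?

1. 0.0ms @ 0 + 238.095ms (2/3)
2. 238.095ms @ 2/3 + 476.19ms (4/3)

note 2 onset = 2/3b = 238.095ms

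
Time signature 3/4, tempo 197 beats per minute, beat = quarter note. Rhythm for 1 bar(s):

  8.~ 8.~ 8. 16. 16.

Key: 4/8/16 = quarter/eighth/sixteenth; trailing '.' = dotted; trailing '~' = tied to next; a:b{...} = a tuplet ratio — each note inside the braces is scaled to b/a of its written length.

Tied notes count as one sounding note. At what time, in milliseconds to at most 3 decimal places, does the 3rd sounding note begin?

note 3 onset = 21/8b = 799.492ms

1. 0.0ms @ 0 + 685.279ms (9/4)
2. 685.279ms @ 9/4 + 114.213ms (3/8)
3. 799.492ms @ 21/8 + 114.213ms (3/8)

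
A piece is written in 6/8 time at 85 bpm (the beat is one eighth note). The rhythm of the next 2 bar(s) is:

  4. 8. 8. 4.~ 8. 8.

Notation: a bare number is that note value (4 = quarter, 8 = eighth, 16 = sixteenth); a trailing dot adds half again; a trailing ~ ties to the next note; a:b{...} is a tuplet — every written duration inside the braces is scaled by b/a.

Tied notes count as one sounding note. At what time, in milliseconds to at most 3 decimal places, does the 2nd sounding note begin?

1. 0.0ms @ 0 + 2117.647ms (3)
2. 2117.647ms @ 3 + 1058.824ms (3/2)
3. 3176.471ms @ 9/2 + 1058.824ms (3/2)
4. 4235.294ms @ 6 + 3176.471ms (9/2)
5. 7411.765ms @ 21/2 + 1058.824ms (3/2)

note 2 onset = 3b = 2117.647ms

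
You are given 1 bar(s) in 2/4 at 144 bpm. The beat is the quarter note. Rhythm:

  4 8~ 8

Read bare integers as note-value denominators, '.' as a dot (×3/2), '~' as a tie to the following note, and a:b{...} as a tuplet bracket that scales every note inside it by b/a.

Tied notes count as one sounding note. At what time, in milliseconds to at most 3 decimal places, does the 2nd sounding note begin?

1. 0.0ms @ 0 + 416.667ms (1)
2. 416.667ms @ 1 + 416.667ms (1)

note 2 onset = 1b = 416.667ms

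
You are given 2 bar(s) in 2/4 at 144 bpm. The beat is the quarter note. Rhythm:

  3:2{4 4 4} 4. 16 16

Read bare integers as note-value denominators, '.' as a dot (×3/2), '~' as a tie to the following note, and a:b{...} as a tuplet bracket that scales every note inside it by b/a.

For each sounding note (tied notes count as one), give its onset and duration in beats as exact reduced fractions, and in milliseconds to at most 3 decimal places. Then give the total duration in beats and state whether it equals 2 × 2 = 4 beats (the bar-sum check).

1) 0.0ms=0b +277.778ms=2/3b
2) 277.778ms=2/3b +277.778ms=2/3b
3) 555.556ms=4/3b +277.778ms=2/3b
4) 833.333ms=2b +625.0ms=3/2b
5) 1458.333ms=7/2b +104.167ms=1/4b
6) 1562.5ms=15/4b +104.167ms=1/4b
Σ=4b of 4 (144bpm 2/4) — PASS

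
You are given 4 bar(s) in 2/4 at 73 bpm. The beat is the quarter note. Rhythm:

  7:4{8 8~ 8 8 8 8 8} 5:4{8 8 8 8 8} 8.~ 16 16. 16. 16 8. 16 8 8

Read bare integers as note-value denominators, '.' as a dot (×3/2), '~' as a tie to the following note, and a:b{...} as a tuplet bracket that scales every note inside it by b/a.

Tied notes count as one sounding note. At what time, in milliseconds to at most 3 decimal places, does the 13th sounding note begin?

note 13 onset = 5b = 4109.589ms

1. 0.0ms @ 0 + 234.834ms (2/7)
2. 234.834ms @ 2/7 + 469.667ms (4/7)
3. 704.501ms @ 6/7 + 234.834ms (2/7)
4. 939.335ms @ 8/7 + 234.834ms (2/7)
5. 1174.168ms @ 10/7 + 234.834ms (2/7)
6. 1409.002ms @ 12/7 + 234.834ms (2/7)
7. 1643.836ms @ 2 + 328.767ms (2/5)
8. 1972.603ms @ 12/5 + 328.767ms (2/5)
9. 2301.37ms @ 14/5 + 328.767ms (2/5)
10. 2630.137ms @ 16/5 + 328.767ms (2/5)
11. 2958.904ms @ 18/5 + 328.767ms (2/5)
12. 3287.671ms @ 4 + 821.918ms (1)
13. 4109.589ms @ 5 + 308.219ms (3/8)
14. 4417.808ms @ 43/8 + 308.219ms (3/8)
15. 4726.027ms @ 23/4 + 205.479ms (1/4)
16. 4931.507ms @ 6 + 616.438ms (3/4)
17. 5547.945ms @ 27/4 + 205.479ms (1/4)
18. 5753.425ms @ 7 + 410.959ms (1/2)
19. 6164.384ms @ 15/2 + 410.959ms (1/2)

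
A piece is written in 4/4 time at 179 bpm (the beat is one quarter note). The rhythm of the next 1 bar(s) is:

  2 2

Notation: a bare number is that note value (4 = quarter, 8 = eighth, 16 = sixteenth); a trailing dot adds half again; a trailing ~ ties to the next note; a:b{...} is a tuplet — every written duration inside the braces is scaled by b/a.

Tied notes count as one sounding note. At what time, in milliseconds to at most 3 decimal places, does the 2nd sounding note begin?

note 2 onset = 2b = 670.391ms

1. 0.0ms @ 0 + 670.391ms (2)
2. 670.391ms @ 2 + 670.391ms (2)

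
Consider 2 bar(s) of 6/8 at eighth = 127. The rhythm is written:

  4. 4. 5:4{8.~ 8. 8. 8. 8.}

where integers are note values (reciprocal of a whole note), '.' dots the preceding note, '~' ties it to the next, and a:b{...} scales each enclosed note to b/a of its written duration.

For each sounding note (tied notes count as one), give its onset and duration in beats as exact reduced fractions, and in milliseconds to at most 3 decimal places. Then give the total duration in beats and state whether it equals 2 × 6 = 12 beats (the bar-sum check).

1) 0.0ms=0b +1417.323ms=3b
2) 1417.323ms=3b +1417.323ms=3b
3) 2834.646ms=6b +1133.858ms=12/5b
4) 3968.504ms=42/5b +566.929ms=6/5b
5) 4535.433ms=48/5b +566.929ms=6/5b
6) 5102.362ms=54/5b +566.929ms=6/5b
Σ=12b of 12 (127bpm 6/8) — PASS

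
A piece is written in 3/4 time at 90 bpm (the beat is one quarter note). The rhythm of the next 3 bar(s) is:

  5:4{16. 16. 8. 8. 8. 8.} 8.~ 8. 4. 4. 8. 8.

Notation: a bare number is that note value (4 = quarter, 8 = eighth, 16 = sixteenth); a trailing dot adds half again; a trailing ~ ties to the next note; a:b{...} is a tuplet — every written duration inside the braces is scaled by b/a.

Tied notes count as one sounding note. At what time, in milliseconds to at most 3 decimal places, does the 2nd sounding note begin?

1. 0.0ms @ 0 + 200.0ms (3/10)
2. 200.0ms @ 3/10 + 200.0ms (3/10)
3. 400.0ms @ 3/5 + 400.0ms (3/5)
4. 800.0ms @ 6/5 + 400.0ms (3/5)
5. 1200.0ms @ 9/5 + 400.0ms (3/5)
6. 1600.0ms @ 12/5 + 400.0ms (3/5)
7. 2000.0ms @ 3 + 1000.0ms (3/2)
8. 3000.0ms @ 9/2 + 1000.0ms (3/2)
9. 4000.0ms @ 6 + 1000.0ms (3/2)
10. 5000.0ms @ 15/2 + 500.0ms (3/4)
11. 5500.0ms @ 33/4 + 500.0ms (3/4)

note 2 onset = 3/10b = 200.0ms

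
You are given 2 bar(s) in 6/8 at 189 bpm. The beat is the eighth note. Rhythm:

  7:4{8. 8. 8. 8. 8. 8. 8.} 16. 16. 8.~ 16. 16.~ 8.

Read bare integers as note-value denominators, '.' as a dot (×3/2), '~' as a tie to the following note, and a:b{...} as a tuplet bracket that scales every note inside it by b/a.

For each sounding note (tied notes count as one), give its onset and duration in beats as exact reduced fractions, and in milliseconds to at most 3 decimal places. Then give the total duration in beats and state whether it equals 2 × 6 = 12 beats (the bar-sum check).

1) 0.0ms=0b +272.109ms=6/7b
2) 272.109ms=6/7b +272.109ms=6/7b
3) 544.218ms=12/7b +272.109ms=6/7b
4) 816.327ms=18/7b +272.109ms=6/7b
5) 1088.435ms=24/7b +272.109ms=6/7b
6) 1360.544ms=30/7b +272.109ms=6/7b
7) 1632.653ms=36/7b +272.109ms=6/7b
8) 1904.762ms=6b +238.095ms=3/4b
9) 2142.857ms=27/4b +238.095ms=3/4b
10) 2380.952ms=15/2b +714.286ms=9/4b
11) 3095.238ms=39/4b +714.286ms=9/4b
Σ=12b of 12 (189bpm 6/8) — PASS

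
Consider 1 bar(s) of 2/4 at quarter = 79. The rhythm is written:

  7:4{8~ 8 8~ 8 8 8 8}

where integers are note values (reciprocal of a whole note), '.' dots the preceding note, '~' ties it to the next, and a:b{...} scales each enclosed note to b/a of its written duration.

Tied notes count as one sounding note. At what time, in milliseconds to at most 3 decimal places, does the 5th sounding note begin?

note 5 onset = 12/7b = 1301.989ms

1. 0.0ms @ 0 + 433.996ms (4/7)
2. 433.996ms @ 4/7 + 433.996ms (4/7)
3. 867.993ms @ 8/7 + 216.998ms (2/7)
4. 1084.991ms @ 10/7 + 216.998ms (2/7)
5. 1301.989ms @ 12/7 + 216.998ms (2/7)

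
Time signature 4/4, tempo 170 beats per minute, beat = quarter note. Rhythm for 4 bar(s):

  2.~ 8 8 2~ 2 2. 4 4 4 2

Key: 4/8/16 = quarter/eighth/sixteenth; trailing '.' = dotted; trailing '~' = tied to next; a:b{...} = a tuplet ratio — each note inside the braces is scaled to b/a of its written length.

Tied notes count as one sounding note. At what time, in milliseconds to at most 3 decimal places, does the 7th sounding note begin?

1. 0.0ms @ 0 + 1235.294ms (7/2)
2. 1235.294ms @ 7/2 + 176.471ms (1/2)
3. 1411.765ms @ 4 + 1411.765ms (4)
4. 2823.529ms @ 8 + 1058.824ms (3)
5. 3882.353ms @ 11 + 352.941ms (1)
6. 4235.294ms @ 12 + 352.941ms (1)
7. 4588.235ms @ 13 + 352.941ms (1)
8. 4941.176ms @ 14 + 705.882ms (2)

note 7 onset = 13b = 4588.235ms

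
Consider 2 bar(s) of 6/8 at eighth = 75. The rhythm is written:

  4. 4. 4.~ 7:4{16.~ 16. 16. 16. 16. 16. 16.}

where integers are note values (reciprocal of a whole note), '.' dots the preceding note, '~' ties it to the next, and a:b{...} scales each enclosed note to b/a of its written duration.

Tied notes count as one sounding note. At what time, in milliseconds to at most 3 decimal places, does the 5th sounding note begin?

1. 0.0ms @ 0 + 2400.0ms (3)
2. 2400.0ms @ 3 + 2400.0ms (3)
3. 4800.0ms @ 6 + 3085.714ms (27/7)
4. 7885.714ms @ 69/7 + 342.857ms (3/7)
5. 8228.571ms @ 72/7 + 342.857ms (3/7)
6. 8571.429ms @ 75/7 + 342.857ms (3/7)
7. 8914.286ms @ 78/7 + 342.857ms (3/7)
8. 9257.143ms @ 81/7 + 342.857ms (3/7)

note 5 onset = 72/7b = 8228.571ms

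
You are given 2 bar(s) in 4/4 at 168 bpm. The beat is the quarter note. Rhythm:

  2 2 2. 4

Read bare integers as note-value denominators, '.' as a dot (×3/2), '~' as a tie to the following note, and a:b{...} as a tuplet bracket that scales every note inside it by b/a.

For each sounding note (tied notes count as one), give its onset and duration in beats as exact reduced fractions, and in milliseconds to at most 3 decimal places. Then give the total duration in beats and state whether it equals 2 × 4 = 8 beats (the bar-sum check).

1) 0.0ms=0b +714.286ms=2b
2) 714.286ms=2b +714.286ms=2b
3) 1428.571ms=4b +1071.429ms=3b
4) 2500.0ms=7b +357.143ms=1b
Σ=8b of 8 (168bpm 4/4) — PASS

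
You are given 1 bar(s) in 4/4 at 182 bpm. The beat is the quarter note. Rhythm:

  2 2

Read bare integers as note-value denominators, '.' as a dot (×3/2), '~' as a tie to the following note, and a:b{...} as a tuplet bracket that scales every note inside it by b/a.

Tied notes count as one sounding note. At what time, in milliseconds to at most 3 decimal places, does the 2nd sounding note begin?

note 2 onset = 2b = 659.341ms

1. 0.0ms @ 0 + 659.341ms (2)
2. 659.341ms @ 2 + 659.341ms (2)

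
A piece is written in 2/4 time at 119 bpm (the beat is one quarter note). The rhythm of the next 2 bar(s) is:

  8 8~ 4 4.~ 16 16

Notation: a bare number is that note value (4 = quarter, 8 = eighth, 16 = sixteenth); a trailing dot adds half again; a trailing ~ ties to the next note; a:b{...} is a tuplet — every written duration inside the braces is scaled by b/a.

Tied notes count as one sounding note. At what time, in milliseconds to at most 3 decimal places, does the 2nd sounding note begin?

1. 0.0ms @ 0 + 252.101ms (1/2)
2. 252.101ms @ 1/2 + 756.303ms (3/2)
3. 1008.403ms @ 2 + 882.353ms (7/4)
4. 1890.756ms @ 15/4 + 126.05ms (1/4)

note 2 onset = 1/2b = 252.101ms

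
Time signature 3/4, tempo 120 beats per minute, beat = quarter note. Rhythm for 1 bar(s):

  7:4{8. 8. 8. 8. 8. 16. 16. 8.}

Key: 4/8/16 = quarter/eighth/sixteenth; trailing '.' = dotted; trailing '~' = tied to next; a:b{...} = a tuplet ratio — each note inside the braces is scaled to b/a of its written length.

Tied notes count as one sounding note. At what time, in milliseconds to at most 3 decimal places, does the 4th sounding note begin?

note 4 onset = 9/7b = 642.857ms

1. 0.0ms @ 0 + 214.286ms (3/7)
2. 214.286ms @ 3/7 + 214.286ms (3/7)
3. 428.571ms @ 6/7 + 214.286ms (3/7)
4. 642.857ms @ 9/7 + 214.286ms (3/7)
5. 857.143ms @ 12/7 + 214.286ms (3/7)
6. 1071.429ms @ 15/7 + 107.143ms (3/14)
7. 1178.571ms @ 33/14 + 107.143ms (3/14)
8. 1285.714ms @ 18/7 + 214.286ms (3/7)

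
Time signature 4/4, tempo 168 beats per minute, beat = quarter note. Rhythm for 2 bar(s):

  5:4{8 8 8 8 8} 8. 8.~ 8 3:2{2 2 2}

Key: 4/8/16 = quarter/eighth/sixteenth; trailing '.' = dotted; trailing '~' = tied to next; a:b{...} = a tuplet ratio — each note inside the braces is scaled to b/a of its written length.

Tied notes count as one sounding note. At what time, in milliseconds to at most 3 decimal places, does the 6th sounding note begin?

1. 0.0ms @ 0 + 142.857ms (2/5)
2. 142.857ms @ 2/5 + 142.857ms (2/5)
3. 285.714ms @ 4/5 + 142.857ms (2/5)
4. 428.571ms @ 6/5 + 142.857ms (2/5)
5. 571.429ms @ 8/5 + 142.857ms (2/5)
6. 714.286ms @ 2 + 267.857ms (3/4)
7. 982.143ms @ 11/4 + 446.429ms (5/4)
8. 1428.571ms @ 4 + 476.19ms (4/3)
9. 1904.762ms @ 16/3 + 476.19ms (4/3)
10. 2380.952ms @ 20/3 + 476.19ms (4/3)

note 6 onset = 2b = 714.286ms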